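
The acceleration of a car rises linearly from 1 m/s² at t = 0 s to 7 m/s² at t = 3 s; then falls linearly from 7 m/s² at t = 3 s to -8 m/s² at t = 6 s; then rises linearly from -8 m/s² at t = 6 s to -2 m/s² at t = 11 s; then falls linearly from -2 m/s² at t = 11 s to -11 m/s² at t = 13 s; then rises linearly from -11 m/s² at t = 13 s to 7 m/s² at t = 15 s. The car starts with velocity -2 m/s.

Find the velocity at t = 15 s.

-33.5 m/s

Δv equals the area under the a-t graph; then v = v₀ + Δv.
0–3 s: ½(1 + 7)(3) = 12 m/s
3–6 s: ½(7 + -8)(3) = -1.5 m/s
6–11 s: ½(-8 + -2)(5) = -25 m/s
11–13 s: ½(-2 + -11)(2) = -13 m/s
13–15 s: ½(-11 + 7)(2) = -4 m/s
Δv = -31.5 m/s, so v(15) = -2 + (-31.5) = -33.5 m/s.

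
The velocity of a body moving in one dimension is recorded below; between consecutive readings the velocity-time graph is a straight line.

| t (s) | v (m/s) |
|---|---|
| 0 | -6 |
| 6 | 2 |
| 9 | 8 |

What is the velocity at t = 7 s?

On 6–9 s the graph is linear from 2 to 8 m/s: v(7) = 2 + (8 − 2)·(7 − 6)/(9 − 6) = 4 m/s.

4 m/s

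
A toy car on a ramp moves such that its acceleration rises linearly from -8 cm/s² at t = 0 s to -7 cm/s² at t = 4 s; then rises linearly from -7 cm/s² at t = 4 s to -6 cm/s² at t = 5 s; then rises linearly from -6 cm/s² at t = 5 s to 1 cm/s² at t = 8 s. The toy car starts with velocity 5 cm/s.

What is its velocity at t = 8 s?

Δv equals the area under the a-t graph; then v = v₀ + Δv.
0–4 s: ½(-8 + -7)(4) = -30 cm/s
4–5 s: ½(-7 + -6)(1) = -6.5 cm/s
5–8 s: ½(-6 + 1)(3) = -7.5 cm/s
Δv = -44 cm/s, so v(8) = 5 + (-44) = -39 cm/s.

-39 cm/s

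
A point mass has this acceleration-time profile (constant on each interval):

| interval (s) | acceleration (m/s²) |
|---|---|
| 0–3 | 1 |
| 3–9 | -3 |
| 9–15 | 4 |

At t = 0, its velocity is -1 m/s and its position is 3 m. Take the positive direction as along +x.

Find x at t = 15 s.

-61.5 m

On each constant-a segment, Δv = aΔt and Δx = v₀Δt + ½aΔt²; chain segment to segment.
0–3 s: v starts -1 m/s; Δx = -1·3 + ½·1·3² = 1.5 m; v ends 2 m/s.
3–9 s: v starts 2 m/s; Δx = 2·6 + ½·-3·6² = -42 m; v ends -16 m/s.
9–15 s: v starts -16 m/s; Δx = -16·6 + ½·4·6² = -24 m; v ends 8 m/s.
x(15) = 3 + Σ Δx = -61.5 m.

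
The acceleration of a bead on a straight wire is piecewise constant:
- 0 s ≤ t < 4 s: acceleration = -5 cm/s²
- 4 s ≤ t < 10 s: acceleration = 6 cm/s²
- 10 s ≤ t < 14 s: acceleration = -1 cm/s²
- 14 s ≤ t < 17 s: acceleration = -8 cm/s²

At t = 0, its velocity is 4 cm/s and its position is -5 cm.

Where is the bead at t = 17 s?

67 cm

On each constant-a segment, Δv = aΔt and Δx = v₀Δt + ½aΔt²; chain segment to segment.
0–4 s: v starts 4 cm/s; Δx = 4·4 + ½·-5·4² = -24 cm; v ends -16 cm/s.
4–10 s: v starts -16 cm/s; Δx = -16·6 + ½·6·6² = 12 cm; v ends 20 cm/s.
10–14 s: v starts 20 cm/s; Δx = 20·4 + ½·-1·4² = 72 cm; v ends 16 cm/s.
14–17 s: v starts 16 cm/s; Δx = 16·3 + ½·-8·3² = 12 cm; v ends -8 cm/s.
x(17) = -5 + Σ Δx = 67 cm.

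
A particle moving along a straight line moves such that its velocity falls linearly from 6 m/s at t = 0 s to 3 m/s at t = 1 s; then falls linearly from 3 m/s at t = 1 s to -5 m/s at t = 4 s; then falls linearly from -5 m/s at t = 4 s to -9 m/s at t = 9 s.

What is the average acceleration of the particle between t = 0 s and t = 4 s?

Average acceleration = Δv/Δt = (-5 − 6)/(4 − 0) = -2.75 m/s².

-2.75 m/s²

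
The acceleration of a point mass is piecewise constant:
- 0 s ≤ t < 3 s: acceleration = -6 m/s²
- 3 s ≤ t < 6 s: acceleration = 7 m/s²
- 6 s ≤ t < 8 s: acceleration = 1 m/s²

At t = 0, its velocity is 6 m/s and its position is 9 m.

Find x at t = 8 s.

On each constant-a segment, Δv = aΔt and Δx = v₀Δt + ½aΔt²; chain segment to segment.
0–3 s: v starts 6 m/s; Δx = 6·3 + ½·-6·3² = -9 m; v ends -12 m/s.
3–6 s: v starts -12 m/s; Δx = -12·3 + ½·7·3² = -4.5 m; v ends 9 m/s.
6–8 s: v starts 9 m/s; Δx = 9·2 + ½·1·2² = 20 m; v ends 11 m/s.
x(8) = 9 + Σ Δx = 15.5 m.

15.5 m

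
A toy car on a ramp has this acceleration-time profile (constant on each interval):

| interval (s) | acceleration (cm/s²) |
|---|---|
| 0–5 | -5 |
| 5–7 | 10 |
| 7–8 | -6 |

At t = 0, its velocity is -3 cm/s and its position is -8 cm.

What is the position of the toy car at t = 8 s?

On each constant-a segment, Δv = aΔt and Δx = v₀Δt + ½aΔt²; chain segment to segment.
0–5 s: v starts -3 cm/s; Δx = -3·5 + ½·-5·5² = -77.5 cm; v ends -28 cm/s.
5–7 s: v starts -28 cm/s; Δx = -28·2 + ½·10·2² = -36 cm; v ends -8 cm/s.
7–8 s: v starts -8 cm/s; Δx = -8·1 + ½·-6·1² = -11 cm; v ends -14 cm/s.
x(8) = -8 + Σ Δx = -132.5 cm.

-132.5 cm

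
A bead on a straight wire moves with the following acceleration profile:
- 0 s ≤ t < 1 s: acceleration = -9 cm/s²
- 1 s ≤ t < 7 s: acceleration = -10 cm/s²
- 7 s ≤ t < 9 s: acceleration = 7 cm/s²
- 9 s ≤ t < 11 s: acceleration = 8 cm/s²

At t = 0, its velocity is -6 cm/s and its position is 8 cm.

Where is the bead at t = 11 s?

-514.5 cm

On each constant-a segment, Δv = aΔt and Δx = v₀Δt + ½aΔt²; chain segment to segment.
0–1 s: v starts -6 cm/s; Δx = -6·1 + ½·-9·1² = -10.5 cm; v ends -15 cm/s.
1–7 s: v starts -15 cm/s; Δx = -15·6 + ½·-10·6² = -270 cm; v ends -75 cm/s.
7–9 s: v starts -75 cm/s; Δx = -75·2 + ½·7·2² = -136 cm; v ends -61 cm/s.
9–11 s: v starts -61 cm/s; Δx = -61·2 + ½·8·2² = -106 cm; v ends -45 cm/s.
x(11) = 8 + Σ Δx = -514.5 cm.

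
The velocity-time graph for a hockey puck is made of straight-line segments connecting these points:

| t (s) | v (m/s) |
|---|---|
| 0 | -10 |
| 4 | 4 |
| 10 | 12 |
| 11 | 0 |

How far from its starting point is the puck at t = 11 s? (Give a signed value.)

Displacement is the signed area under the v-t curve.
0–4 s: ½(-10 + 4)(4) = -12 m
4–10 s: ½(4 + 12)(6) = 48 m
10–11 s: ½(12 + 0)(1) = 6 m
Net displacement = 42 m

42 m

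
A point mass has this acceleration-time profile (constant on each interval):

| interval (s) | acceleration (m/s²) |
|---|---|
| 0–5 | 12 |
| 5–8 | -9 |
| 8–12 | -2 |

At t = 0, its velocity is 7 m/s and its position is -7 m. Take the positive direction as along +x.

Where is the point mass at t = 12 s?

On each constant-a segment, Δv = aΔt and Δx = v₀Δt + ½aΔt²; chain segment to segment.
0–5 s: v starts 7 m/s; Δx = 7·5 + ½·12·5² = 185 m; v ends 67 m/s.
5–8 s: v starts 67 m/s; Δx = 67·3 + ½·-9·3² = 160.5 m; v ends 40 m/s.
8–12 s: v starts 40 m/s; Δx = 40·4 + ½·-2·4² = 144 m; v ends 32 m/s.
x(12) = -7 + Σ Δx = 482.5 m.

482.5 m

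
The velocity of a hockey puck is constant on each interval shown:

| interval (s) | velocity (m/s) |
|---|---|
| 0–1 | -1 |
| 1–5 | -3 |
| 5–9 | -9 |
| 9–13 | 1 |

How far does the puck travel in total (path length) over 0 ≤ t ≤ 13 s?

53 m

Total distance travelled is ∫|v| dt — sum the magnitudes of each area piece.
0–1 s: |-1| × 1 = 1 m
1–5 s: |-3| × 4 = 12 m
5–9 s: |-9| × 4 = 36 m
9–13 s: |1| × 4 = 4 m
Total distance = 53 m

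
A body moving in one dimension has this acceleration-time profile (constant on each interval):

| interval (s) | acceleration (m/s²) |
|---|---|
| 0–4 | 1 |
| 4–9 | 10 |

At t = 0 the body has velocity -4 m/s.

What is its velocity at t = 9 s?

50 m/s

Δv equals the area under the a-t graph; then v = v₀ + Δv.
0–4 s: 1 × 4 = 4 m/s
4–9 s: 10 × 5 = 50 m/s
Δv = 54 m/s, so v(9) = -4 + (54) = 50 m/s.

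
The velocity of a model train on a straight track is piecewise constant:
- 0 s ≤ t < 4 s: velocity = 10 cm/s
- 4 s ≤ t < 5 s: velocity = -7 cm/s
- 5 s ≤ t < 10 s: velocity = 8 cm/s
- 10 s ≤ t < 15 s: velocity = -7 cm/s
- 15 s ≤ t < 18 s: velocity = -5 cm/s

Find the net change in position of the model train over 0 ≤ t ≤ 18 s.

23 cm

Net displacement equals the area under the velocity-time graph (areas below the axis count negative).
0–4 s: 10 × 4 = 40 cm
4–5 s: -7 × 1 = -7 cm
5–10 s: 8 × 5 = 40 cm
10–15 s: -7 × 5 = -35 cm
15–18 s: -5 × 3 = -15 cm
Net displacement = 23 cm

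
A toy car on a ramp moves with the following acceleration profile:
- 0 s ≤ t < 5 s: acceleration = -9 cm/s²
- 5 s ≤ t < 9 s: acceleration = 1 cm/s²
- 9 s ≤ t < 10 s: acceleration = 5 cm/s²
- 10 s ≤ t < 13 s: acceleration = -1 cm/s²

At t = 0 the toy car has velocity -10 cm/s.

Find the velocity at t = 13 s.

-49 cm/s

Δv equals the area under the a-t graph; then v = v₀ + Δv.
0–5 s: -9 × 5 = -45 cm/s
5–9 s: 1 × 4 = 4 cm/s
9–10 s: 5 × 1 = 5 cm/s
10–13 s: -1 × 3 = -3 cm/s
Δv = -39 cm/s, so v(13) = -10 + (-39) = -49 cm/s.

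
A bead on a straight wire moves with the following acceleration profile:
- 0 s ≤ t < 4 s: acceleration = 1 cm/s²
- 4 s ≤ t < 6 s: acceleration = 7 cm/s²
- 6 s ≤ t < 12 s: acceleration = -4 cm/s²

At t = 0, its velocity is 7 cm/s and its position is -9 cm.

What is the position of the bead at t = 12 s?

141 cm

On each constant-a segment, Δv = aΔt and Δx = v₀Δt + ½aΔt²; chain segment to segment.
0–4 s: v starts 7 cm/s; Δx = 7·4 + ½·1·4² = 36 cm; v ends 11 cm/s.
4–6 s: v starts 11 cm/s; Δx = 11·2 + ½·7·2² = 36 cm; v ends 25 cm/s.
6–12 s: v starts 25 cm/s; Δx = 25·6 + ½·-4·6² = 78 cm; v ends 1 cm/s.
x(12) = -9 + Σ Δx = 141 cm.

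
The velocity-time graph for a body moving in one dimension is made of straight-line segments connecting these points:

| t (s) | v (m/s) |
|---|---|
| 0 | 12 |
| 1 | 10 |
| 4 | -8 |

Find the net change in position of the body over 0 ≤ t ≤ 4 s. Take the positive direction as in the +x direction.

14 m

Net displacement equals the area under the velocity-time graph (areas below the axis count negative).
0–1 s: ½(12 + 10)(1) = 11 m
1–4 s: ½(10 + -8)(3) = 3 m
Net displacement = 14 m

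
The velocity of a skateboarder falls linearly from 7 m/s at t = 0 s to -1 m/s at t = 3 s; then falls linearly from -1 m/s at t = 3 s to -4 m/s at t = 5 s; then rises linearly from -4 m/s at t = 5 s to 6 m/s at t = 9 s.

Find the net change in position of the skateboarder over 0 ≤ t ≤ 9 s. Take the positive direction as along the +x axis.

Net displacement equals the area under the velocity-time graph (areas below the axis count negative).
0–3 s: ½(7 + -1)(3) = 9 m
3–5 s: ½(-1 + -4)(2) = -5 m
5–9 s: ½(-4 + 6)(4) = 4 m
Net displacement = 8 m

8 m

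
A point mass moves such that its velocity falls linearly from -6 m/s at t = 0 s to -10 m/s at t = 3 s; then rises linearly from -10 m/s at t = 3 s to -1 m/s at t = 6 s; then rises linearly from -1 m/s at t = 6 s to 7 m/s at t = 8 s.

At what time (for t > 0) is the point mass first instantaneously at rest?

t = 6.25 s

v changes sign on 6–8 s (from -1 to 7); the graph is linear there, so v = 0 at t = 6 + (1)·(8 − 6)/(7 − -1) = 6.25 s.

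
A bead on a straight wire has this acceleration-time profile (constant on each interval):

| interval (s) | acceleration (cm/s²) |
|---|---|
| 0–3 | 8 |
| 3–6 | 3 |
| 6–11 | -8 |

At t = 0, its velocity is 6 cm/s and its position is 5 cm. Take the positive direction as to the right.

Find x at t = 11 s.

On each constant-a segment, Δv = aΔt and Δx = v₀Δt + ½aΔt²; chain segment to segment.
0–3 s: v starts 6 cm/s; Δx = 6·3 + ½·8·3² = 54 cm; v ends 30 cm/s.
3–6 s: v starts 30 cm/s; Δx = 30·3 + ½·3·3² = 103.5 cm; v ends 39 cm/s.
6–11 s: v starts 39 cm/s; Δx = 39·5 + ½·-8·5² = 95 cm; v ends -1 cm/s.
x(11) = 5 + Σ Δx = 257.5 cm.

257.5 cm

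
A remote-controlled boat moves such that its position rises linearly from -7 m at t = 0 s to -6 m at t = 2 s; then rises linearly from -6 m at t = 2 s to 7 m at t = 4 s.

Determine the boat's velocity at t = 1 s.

0.5 m/s

Velocity is the slope of the x-t graph on 0–2 s: (-6 − -7)/(2 − 0) = 0.5 m/s.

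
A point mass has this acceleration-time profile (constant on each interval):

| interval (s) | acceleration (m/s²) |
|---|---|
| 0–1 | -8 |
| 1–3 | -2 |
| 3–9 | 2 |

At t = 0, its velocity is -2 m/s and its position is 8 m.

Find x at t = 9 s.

On each constant-a segment, Δv = aΔt and Δx = v₀Δt + ½aΔt²; chain segment to segment.
0–1 s: v starts -2 m/s; Δx = -2·1 + ½·-8·1² = -6 m; v ends -10 m/s.
1–3 s: v starts -10 m/s; Δx = -10·2 + ½·-2·2² = -24 m; v ends -14 m/s.
3–9 s: v starts -14 m/s; Δx = -14·6 + ½·2·6² = -48 m; v ends -2 m/s.
x(9) = 8 + Σ Δx = -70 m.

-70 m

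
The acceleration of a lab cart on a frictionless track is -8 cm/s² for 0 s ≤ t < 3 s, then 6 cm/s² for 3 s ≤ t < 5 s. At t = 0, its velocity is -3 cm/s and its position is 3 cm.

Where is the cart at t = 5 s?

-84 cm

On each constant-a segment, Δv = aΔt and Δx = v₀Δt + ½aΔt²; chain segment to segment.
0–3 s: v starts -3 cm/s; Δx = -3·3 + ½·-8·3² = -45 cm; v ends -27 cm/s.
3–5 s: v starts -27 cm/s; Δx = -27·2 + ½·6·2² = -42 cm; v ends -15 cm/s.
x(5) = 3 + Σ Δx = -84 cm.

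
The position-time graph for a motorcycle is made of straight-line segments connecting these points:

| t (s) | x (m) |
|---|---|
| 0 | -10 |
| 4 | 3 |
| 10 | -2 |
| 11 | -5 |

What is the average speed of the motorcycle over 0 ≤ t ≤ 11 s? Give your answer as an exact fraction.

21/11 m/s

Average speed = (total path length)/(elapsed time); on a piecewise-linear x-t graph the path length is Σ|Δx|.
0–4 s: |Δx| = |3 − -10| = 13 m
4–10 s: |Δx| = |-2 − 3| = 5 m
10–11 s: |Δx| = |-5 − -2| = 3 m
Total path = 21 m; average speed = 21/11 = 21/11 m/s.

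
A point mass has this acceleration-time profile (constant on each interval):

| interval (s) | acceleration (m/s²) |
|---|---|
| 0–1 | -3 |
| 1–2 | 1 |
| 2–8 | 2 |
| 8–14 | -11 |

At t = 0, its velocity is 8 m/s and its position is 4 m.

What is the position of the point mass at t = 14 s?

On each constant-a segment, Δv = aΔt and Δx = v₀Δt + ½aΔt²; chain segment to segment.
0–1 s: v starts 8 m/s; Δx = 8·1 + ½·-3·1² = 6.5 m; v ends 5 m/s.
1–2 s: v starts 5 m/s; Δx = 5·1 + ½·1·1² = 5.5 m; v ends 6 m/s.
2–8 s: v starts 6 m/s; Δx = 6·6 + ½·2·6² = 72 m; v ends 18 m/s.
8–14 s: v starts 18 m/s; Δx = 18·6 + ½·-11·6² = -90 m; v ends -48 m/s.
x(14) = 4 + Σ Δx = -2 m.

-2 m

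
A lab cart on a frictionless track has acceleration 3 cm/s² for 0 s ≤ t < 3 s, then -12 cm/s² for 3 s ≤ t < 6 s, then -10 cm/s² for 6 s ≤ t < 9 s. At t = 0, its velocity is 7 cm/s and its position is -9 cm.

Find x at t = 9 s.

-85.5 cm

On each constant-a segment, Δv = aΔt and Δx = v₀Δt + ½aΔt²; chain segment to segment.
0–3 s: v starts 7 cm/s; Δx = 7·3 + ½·3·3² = 34.5 cm; v ends 16 cm/s.
3–6 s: v starts 16 cm/s; Δx = 16·3 + ½·-12·3² = -6 cm; v ends -20 cm/s.
6–9 s: v starts -20 cm/s; Δx = -20·3 + ½·-10·3² = -105 cm; v ends -50 cm/s.
x(9) = -9 + Σ Δx = -85.5 cm.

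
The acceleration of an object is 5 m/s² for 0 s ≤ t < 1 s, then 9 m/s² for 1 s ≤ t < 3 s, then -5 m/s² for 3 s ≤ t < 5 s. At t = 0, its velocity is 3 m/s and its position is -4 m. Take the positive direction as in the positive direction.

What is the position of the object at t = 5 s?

77.5 m

On each constant-a segment, Δv = aΔt and Δx = v₀Δt + ½aΔt²; chain segment to segment.
0–1 s: v starts 3 m/s; Δx = 3·1 + ½·5·1² = 5.5 m; v ends 8 m/s.
1–3 s: v starts 8 m/s; Δx = 8·2 + ½·9·2² = 34 m; v ends 26 m/s.
3–5 s: v starts 26 m/s; Δx = 26·2 + ½·-5·2² = 42 m; v ends 16 m/s.
x(5) = -4 + Σ Δx = 77.5 m.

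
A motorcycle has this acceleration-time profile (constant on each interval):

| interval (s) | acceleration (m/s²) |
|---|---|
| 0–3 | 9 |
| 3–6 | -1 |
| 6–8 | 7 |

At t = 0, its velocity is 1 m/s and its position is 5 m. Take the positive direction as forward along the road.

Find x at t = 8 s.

On each constant-a segment, Δv = aΔt and Δx = v₀Δt + ½aΔt²; chain segment to segment.
0–3 s: v starts 1 m/s; Δx = 1·3 + ½·9·3² = 43.5 m; v ends 28 m/s.
3–6 s: v starts 28 m/s; Δx = 28·3 + ½·-1·3² = 79.5 m; v ends 25 m/s.
6–8 s: v starts 25 m/s; Δx = 25·2 + ½·7·2² = 64 m; v ends 39 m/s.
x(8) = 5 + Σ Δx = 192 m.

192 m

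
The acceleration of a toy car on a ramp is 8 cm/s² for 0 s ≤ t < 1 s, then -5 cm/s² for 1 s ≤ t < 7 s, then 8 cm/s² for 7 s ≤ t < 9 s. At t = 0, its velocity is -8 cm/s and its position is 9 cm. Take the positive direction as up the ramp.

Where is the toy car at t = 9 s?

-129 cm

On each constant-a segment, Δv = aΔt and Δx = v₀Δt + ½aΔt²; chain segment to segment.
0–1 s: v starts -8 cm/s; Δx = -8·1 + ½·8·1² = -4 cm; v ends 0 cm/s.
1–7 s: v starts 0 cm/s; Δx = 0·6 + ½·-5·6² = -90 cm; v ends -30 cm/s.
7–9 s: v starts -30 cm/s; Δx = -30·2 + ½·8·2² = -44 cm; v ends -14 cm/s.
x(9) = 9 + Σ Δx = -129 cm.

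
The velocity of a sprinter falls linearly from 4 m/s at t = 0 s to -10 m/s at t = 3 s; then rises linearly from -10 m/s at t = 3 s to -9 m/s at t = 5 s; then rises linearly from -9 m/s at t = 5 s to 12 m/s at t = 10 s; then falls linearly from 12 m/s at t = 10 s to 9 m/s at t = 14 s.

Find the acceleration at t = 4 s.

Acceleration is the slope of the v-t graph on 3–5 s: (-9 − -10)/(5 − 3) = 0.5 m/s².

0.5 m/s²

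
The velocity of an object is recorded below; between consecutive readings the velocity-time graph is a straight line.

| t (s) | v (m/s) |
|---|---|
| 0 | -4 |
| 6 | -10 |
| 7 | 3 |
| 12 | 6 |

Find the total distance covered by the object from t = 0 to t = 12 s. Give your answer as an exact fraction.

893/13 m

Distance (not displacement) is the total path length: add the absolute areas under v-t.
0–6 s: |½(-4 + -10)(6)| = 42 m
6–7 s: v = 0 at t = 88/13 s; triangle areas 50/13 + 9/26 = 109/26 m
7–12 s: |½(3 + 6)(5)| = 22.5 m
Total distance = 893/13 m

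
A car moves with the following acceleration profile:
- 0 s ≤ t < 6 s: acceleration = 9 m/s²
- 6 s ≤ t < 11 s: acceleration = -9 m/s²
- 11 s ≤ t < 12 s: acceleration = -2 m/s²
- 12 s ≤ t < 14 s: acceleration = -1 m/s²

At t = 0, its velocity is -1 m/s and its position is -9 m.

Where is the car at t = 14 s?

316.5 m

On each constant-a segment, Δv = aΔt and Δx = v₀Δt + ½aΔt²; chain segment to segment.
0–6 s: v starts -1 m/s; Δx = -1·6 + ½·9·6² = 156 m; v ends 53 m/s.
6–11 s: v starts 53 m/s; Δx = 53·5 + ½·-9·5² = 152.5 m; v ends 8 m/s.
11–12 s: v starts 8 m/s; Δx = 8·1 + ½·-2·1² = 7 m; v ends 6 m/s.
12–14 s: v starts 6 m/s; Δx = 6·2 + ½·-1·2² = 10 m; v ends 4 m/s.
x(14) = -9 + Σ Δx = 316.5 m.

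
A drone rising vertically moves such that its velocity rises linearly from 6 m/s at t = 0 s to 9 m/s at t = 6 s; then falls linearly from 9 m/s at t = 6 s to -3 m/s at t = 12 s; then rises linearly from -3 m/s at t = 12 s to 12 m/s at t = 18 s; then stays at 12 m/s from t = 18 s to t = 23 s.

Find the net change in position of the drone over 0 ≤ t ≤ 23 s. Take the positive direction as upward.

150 m

Displacement is the signed area under the v-t curve.
0–6 s: ½(6 + 9)(6) = 45 m
6–12 s: ½(9 + -3)(6) = 18 m
12–18 s: ½(-3 + 12)(6) = 27 m
18–23 s: 12 × 5 = 60 m
Net displacement = 150 m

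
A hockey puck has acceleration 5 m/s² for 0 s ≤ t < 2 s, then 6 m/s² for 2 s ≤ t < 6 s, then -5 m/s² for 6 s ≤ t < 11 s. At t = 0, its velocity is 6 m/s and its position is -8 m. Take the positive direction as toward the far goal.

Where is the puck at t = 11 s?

263.5 m

On each constant-a segment, Δv = aΔt and Δx = v₀Δt + ½aΔt²; chain segment to segment.
0–2 s: v starts 6 m/s; Δx = 6·2 + ½·5·2² = 22 m; v ends 16 m/s.
2–6 s: v starts 16 m/s; Δx = 16·4 + ½·6·4² = 112 m; v ends 40 m/s.
6–11 s: v starts 40 m/s; Δx = 40·5 + ½·-5·5² = 137.5 m; v ends 15 m/s.
x(11) = -8 + Σ Δx = 263.5 m.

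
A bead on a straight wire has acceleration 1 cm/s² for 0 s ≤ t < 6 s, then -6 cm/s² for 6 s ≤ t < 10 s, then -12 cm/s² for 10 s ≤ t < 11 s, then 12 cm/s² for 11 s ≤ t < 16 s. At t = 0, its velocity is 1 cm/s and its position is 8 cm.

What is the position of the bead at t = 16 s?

On each constant-a segment, Δv = aΔt and Δx = v₀Δt + ½aΔt²; chain segment to segment.
0–6 s: v starts 1 cm/s; Δx = 1·6 + ½·1·6² = 24 cm; v ends 7 cm/s.
6–10 s: v starts 7 cm/s; Δx = 7·4 + ½·-6·4² = -20 cm; v ends -17 cm/s.
10–11 s: v starts -17 cm/s; Δx = -17·1 + ½·-12·1² = -23 cm; v ends -29 cm/s.
11–16 s: v starts -29 cm/s; Δx = -29·5 + ½·12·5² = 5 cm; v ends 31 cm/s.
x(16) = 8 + Σ Δx = -6 cm.

-6 cm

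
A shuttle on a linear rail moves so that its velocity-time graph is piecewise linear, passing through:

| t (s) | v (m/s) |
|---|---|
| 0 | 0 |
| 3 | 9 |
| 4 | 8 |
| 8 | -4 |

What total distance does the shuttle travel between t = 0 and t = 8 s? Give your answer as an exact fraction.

Distance (not displacement) is the total path length: add the absolute areas under v-t.
0–3 s: |½(0 + 9)(3)| = 13.5 m
3–4 s: |½(9 + 8)(1)| = 8.5 m
4–8 s: v = 0 at t = 20/3 s; triangle areas 32/3 + 8/3 = 40/3 m
Total distance = 106/3 m

106/3 m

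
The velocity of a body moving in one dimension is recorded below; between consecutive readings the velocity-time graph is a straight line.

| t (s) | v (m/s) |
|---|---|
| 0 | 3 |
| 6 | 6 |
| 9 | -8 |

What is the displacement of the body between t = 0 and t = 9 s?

Net displacement equals the area under the velocity-time graph (areas below the axis count negative).
0–6 s: ½(3 + 6)(6) = 27 m
6–9 s: ½(6 + -8)(3) = -3 m
Net displacement = 24 m

24 m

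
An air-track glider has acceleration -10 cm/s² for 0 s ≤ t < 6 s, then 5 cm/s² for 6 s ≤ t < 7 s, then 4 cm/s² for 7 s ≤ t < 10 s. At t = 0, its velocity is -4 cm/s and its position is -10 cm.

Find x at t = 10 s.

-434.5 cm

On each constant-a segment, Δv = aΔt and Δx = v₀Δt + ½aΔt²; chain segment to segment.
0–6 s: v starts -4 cm/s; Δx = -4·6 + ½·-10·6² = -204 cm; v ends -64 cm/s.
6–7 s: v starts -64 cm/s; Δx = -64·1 + ½·5·1² = -61.5 cm; v ends -59 cm/s.
7–10 s: v starts -59 cm/s; Δx = -59·3 + ½·4·3² = -159 cm; v ends -47 cm/s.
x(10) = -10 + Σ Δx = -434.5 cm.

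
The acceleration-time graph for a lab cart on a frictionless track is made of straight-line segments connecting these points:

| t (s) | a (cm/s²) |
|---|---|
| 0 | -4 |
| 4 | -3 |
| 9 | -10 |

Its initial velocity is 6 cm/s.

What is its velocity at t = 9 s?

-40.5 cm/s

Δv equals the area under the a-t graph; then v = v₀ + Δv.
0–4 s: ½(-4 + -3)(4) = -14 cm/s
4–9 s: ½(-3 + -10)(5) = -32.5 cm/s
Δv = -46.5 cm/s, so v(9) = 6 + (-46.5) = -40.5 cm/s.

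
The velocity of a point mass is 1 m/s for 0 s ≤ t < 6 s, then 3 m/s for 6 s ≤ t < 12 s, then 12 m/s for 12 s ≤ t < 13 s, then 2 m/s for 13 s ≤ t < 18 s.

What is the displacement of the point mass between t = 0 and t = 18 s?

46 m

Displacement is the signed area under the v-t curve.
0–6 s: 1 × 6 = 6 m
6–12 s: 3 × 6 = 18 m
12–13 s: 12 × 1 = 12 m
13–18 s: 2 × 5 = 10 m
Net displacement = 46 m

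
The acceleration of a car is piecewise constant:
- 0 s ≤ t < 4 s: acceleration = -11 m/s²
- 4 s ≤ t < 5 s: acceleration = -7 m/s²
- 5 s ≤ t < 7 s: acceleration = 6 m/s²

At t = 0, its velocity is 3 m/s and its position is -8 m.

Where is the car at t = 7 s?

On each constant-a segment, Δv = aΔt and Δx = v₀Δt + ½aΔt²; chain segment to segment.
0–4 s: v starts 3 m/s; Δx = 3·4 + ½·-11·4² = -76 m; v ends -41 m/s.
4–5 s: v starts -41 m/s; Δx = -41·1 + ½·-7·1² = -44.5 m; v ends -48 m/s.
5–7 s: v starts -48 m/s; Δx = -48·2 + ½·6·2² = -84 m; v ends -36 m/s.
x(7) = -8 + Σ Δx = -212.5 m.

-212.5 m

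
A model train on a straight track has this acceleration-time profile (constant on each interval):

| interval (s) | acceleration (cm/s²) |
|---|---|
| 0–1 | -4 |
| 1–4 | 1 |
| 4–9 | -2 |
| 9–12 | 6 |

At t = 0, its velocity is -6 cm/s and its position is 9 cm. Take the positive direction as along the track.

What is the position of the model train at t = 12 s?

On each constant-a segment, Δv = aΔt and Δx = v₀Δt + ½aΔt²; chain segment to segment.
0–1 s: v starts -6 cm/s; Δx = -6·1 + ½·-4·1² = -8 cm; v ends -10 cm/s.
1–4 s: v starts -10 cm/s; Δx = -10·3 + ½·1·3² = -25.5 cm; v ends -7 cm/s.
4–9 s: v starts -7 cm/s; Δx = -7·5 + ½·-2·5² = -60 cm; v ends -17 cm/s.
9–12 s: v starts -17 cm/s; Δx = -17·3 + ½·6·3² = -24 cm; v ends 1 cm/s.
x(12) = 9 + Σ Δx = -108.5 cm.

-108.5 cm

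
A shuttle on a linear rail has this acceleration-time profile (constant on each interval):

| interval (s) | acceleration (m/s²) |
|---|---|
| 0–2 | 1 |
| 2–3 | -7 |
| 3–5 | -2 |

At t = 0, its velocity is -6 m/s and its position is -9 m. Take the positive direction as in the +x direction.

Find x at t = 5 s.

-52.5 m

On each constant-a segment, Δv = aΔt and Δx = v₀Δt + ½aΔt²; chain segment to segment.
0–2 s: v starts -6 m/s; Δx = -6·2 + ½·1·2² = -10 m; v ends -4 m/s.
2–3 s: v starts -4 m/s; Δx = -4·1 + ½·-7·1² = -7.5 m; v ends -11 m/s.
3–5 s: v starts -11 m/s; Δx = -11·2 + ½·-2·2² = -26 m; v ends -15 m/s.
x(5) = -9 + Σ Δx = -52.5 m.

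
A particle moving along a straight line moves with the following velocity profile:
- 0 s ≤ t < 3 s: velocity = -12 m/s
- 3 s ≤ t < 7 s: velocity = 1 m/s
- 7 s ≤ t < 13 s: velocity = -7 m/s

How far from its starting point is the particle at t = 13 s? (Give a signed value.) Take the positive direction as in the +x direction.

Displacement is the signed area under the v-t curve.
0–3 s: -12 × 3 = -36 m
3–7 s: 1 × 4 = 4 m
7–13 s: -7 × 6 = -42 m
Net displacement = -74 m

-74 m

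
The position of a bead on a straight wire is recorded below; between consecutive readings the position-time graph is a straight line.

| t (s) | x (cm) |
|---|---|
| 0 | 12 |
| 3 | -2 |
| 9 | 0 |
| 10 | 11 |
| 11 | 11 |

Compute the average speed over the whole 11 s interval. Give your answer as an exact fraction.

Average speed = (total path length)/(elapsed time); on a piecewise-linear x-t graph the path length is Σ|Δx|.
0–3 s: |Δx| = |-2 − 12| = 14 cm
3–9 s: |Δx| = |0 − -2| = 2 cm
9–10 s: |Δx| = |11 − 0| = 11 cm
10–11 s: |Δx| = |11 − 11| = 0 cm
Total path = 27 cm; average speed = 27/11 = 27/11 cm/s.

27/11 cm/s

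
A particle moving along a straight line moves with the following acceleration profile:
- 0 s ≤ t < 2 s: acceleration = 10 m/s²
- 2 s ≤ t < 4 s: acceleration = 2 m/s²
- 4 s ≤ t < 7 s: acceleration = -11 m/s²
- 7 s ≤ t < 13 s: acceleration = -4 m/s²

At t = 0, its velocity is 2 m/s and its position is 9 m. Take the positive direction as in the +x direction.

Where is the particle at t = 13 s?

On each constant-a segment, Δv = aΔt and Δx = v₀Δt + ½aΔt²; chain segment to segment.
0–2 s: v starts 2 m/s; Δx = 2·2 + ½·10·2² = 24 m; v ends 22 m/s.
2–4 s: v starts 22 m/s; Δx = 22·2 + ½·2·2² = 48 m; v ends 26 m/s.
4–7 s: v starts 26 m/s; Δx = 26·3 + ½·-11·3² = 28.5 m; v ends -7 m/s.
7–13 s: v starts -7 m/s; Δx = -7·6 + ½·-4·6² = -114 m; v ends -31 m/s.
x(13) = 9 + Σ Δx = -4.5 m.

-4.5 m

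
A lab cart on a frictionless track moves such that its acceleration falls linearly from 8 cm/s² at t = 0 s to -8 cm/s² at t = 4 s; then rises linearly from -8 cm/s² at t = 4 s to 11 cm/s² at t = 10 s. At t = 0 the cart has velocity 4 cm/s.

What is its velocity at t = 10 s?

Δv equals the area under the a-t graph; then v = v₀ + Δv.
0–4 s: ½(8 + -8)(4) = 0 cm/s
4–10 s: ½(-8 + 11)(6) = 9 cm/s
Δv = 9 cm/s, so v(10) = 4 + (9) = 13 cm/s.

13 cm/s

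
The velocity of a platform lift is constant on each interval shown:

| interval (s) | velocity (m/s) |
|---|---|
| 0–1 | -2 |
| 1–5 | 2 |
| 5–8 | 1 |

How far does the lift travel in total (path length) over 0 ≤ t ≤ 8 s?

13 m

Total distance travelled is ∫|v| dt — sum the magnitudes of each area piece.
0–1 s: |-2| × 1 = 2 m
1–5 s: |2| × 4 = 8 m
5–8 s: |1| × 3 = 3 m
Total distance = 13 m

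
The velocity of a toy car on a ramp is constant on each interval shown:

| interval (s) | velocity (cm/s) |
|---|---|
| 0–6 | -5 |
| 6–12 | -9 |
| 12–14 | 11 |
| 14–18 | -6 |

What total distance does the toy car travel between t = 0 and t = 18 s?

Total distance travelled is ∫|v| dt — sum the magnitudes of each area piece.
0–6 s: |-5| × 6 = 30 cm
6–12 s: |-9| × 6 = 54 cm
12–14 s: |11| × 2 = 22 cm
14–18 s: |-6| × 4 = 24 cm
Total distance = 130 cm

130 cm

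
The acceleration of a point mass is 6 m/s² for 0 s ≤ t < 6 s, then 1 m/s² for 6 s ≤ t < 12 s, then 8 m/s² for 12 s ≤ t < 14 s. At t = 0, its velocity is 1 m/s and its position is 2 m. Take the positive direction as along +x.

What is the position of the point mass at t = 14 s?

On each constant-a segment, Δv = aΔt and Δx = v₀Δt + ½aΔt²; chain segment to segment.
0–6 s: v starts 1 m/s; Δx = 1·6 + ½·6·6² = 114 m; v ends 37 m/s.
6–12 s: v starts 37 m/s; Δx = 37·6 + ½·1·6² = 240 m; v ends 43 m/s.
12–14 s: v starts 43 m/s; Δx = 43·2 + ½·8·2² = 102 m; v ends 59 m/s.
x(14) = 2 + Σ Δx = 458 m.

458 m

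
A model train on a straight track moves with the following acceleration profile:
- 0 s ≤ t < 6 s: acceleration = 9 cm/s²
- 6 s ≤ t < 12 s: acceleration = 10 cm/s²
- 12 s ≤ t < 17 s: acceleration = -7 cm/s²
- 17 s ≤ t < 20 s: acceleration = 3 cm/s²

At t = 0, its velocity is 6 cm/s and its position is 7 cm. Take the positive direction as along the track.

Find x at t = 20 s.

1526 cm

On each constant-a segment, Δv = aΔt and Δx = v₀Δt + ½aΔt²; chain segment to segment.
0–6 s: v starts 6 cm/s; Δx = 6·6 + ½·9·6² = 198 cm; v ends 60 cm/s.
6–12 s: v starts 60 cm/s; Δx = 60·6 + ½·10·6² = 540 cm; v ends 120 cm/s.
12–17 s: v starts 120 cm/s; Δx = 120·5 + ½·-7·5² = 512.5 cm; v ends 85 cm/s.
17–20 s: v starts 85 cm/s; Δx = 85·3 + ½·3·3² = 268.5 cm; v ends 94 cm/s.
x(20) = 7 + Σ Δx = 1526 cm.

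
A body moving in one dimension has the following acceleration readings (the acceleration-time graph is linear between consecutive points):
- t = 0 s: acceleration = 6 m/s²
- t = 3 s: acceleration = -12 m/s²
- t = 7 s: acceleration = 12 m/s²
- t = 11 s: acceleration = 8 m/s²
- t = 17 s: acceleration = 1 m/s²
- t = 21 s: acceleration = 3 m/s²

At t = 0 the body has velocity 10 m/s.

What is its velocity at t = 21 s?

Δv equals the area under the a-t graph; then v = v₀ + Δv.
0–3 s: ½(6 + -12)(3) = -9 m/s
3–7 s: ½(-12 + 12)(4) = 0 m/s
7–11 s: ½(12 + 8)(4) = 40 m/s
11–17 s: ½(8 + 1)(6) = 27 m/s
17–21 s: ½(1 + 3)(4) = 8 m/s
Δv = 66 m/s, so v(21) = 10 + (66) = 76 m/s.

76 m/s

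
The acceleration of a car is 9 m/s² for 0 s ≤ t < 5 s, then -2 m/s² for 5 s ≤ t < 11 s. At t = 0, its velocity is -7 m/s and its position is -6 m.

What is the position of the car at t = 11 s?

263.5 m

On each constant-a segment, Δv = aΔt and Δx = v₀Δt + ½aΔt²; chain segment to segment.
0–5 s: v starts -7 m/s; Δx = -7·5 + ½·9·5² = 77.5 m; v ends 38 m/s.
5–11 s: v starts 38 m/s; Δx = 38·6 + ½·-2·6² = 192 m; v ends 26 m/s.
x(11) = -6 + Σ Δx = 263.5 m.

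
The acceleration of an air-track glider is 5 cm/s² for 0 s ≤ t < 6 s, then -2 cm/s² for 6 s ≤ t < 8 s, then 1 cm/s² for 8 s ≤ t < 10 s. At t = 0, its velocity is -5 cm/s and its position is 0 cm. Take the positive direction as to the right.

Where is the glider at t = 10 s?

On each constant-a segment, Δv = aΔt and Δx = v₀Δt + ½aΔt²; chain segment to segment.
0–6 s: v starts -5 cm/s; Δx = -5·6 + ½·5·6² = 60 cm; v ends 25 cm/s.
6–8 s: v starts 25 cm/s; Δx = 25·2 + ½·-2·2² = 46 cm; v ends 21 cm/s.
8–10 s: v starts 21 cm/s; Δx = 21·2 + ½·1·2² = 44 cm; v ends 23 cm/s.
x(10) = 0 + Σ Δx = 150 cm.

150 cm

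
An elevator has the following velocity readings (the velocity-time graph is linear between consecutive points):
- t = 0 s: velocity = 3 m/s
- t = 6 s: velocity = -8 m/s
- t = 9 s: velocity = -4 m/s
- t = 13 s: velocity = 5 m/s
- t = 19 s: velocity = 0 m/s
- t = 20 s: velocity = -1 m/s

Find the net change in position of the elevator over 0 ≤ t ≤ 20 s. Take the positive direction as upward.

-16.5 m

Displacement is the signed area under the v-t curve.
0–6 s: ½(3 + -8)(6) = -15 m
6–9 s: ½(-8 + -4)(3) = -18 m
9–13 s: ½(-4 + 5)(4) = 2 m
13–19 s: ½(5 + 0)(6) = 15 m
19–20 s: ½(0 + -1)(1) = -0.5 m
Net displacement = -16.5 m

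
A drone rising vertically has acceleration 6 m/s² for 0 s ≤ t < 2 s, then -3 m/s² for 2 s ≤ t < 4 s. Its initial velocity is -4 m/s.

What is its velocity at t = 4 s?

Δv equals the area under the a-t graph; then v = v₀ + Δv.
0–2 s: 6 × 2 = 12 m/s
2–4 s: -3 × 2 = -6 m/s
Δv = 6 m/s, so v(4) = -4 + (6) = 2 m/s.

2 m/s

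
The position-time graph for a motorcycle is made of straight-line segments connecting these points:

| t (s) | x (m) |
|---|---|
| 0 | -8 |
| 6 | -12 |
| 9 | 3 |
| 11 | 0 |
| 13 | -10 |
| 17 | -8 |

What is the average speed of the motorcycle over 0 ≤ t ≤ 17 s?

Average speed = (total path length)/(elapsed time); on a piecewise-linear x-t graph the path length is Σ|Δx|.
0–6 s: |Δx| = |-12 − -8| = 4 m
6–9 s: |Δx| = |3 − -12| = 15 m
9–11 s: |Δx| = |0 − 3| = 3 m
11–13 s: |Δx| = |-10 − 0| = 10 m
13–17 s: |Δx| = |-8 − -10| = 2 m
Total path = 34 m; average speed = 34/17 = 2 m/s.

2 m/s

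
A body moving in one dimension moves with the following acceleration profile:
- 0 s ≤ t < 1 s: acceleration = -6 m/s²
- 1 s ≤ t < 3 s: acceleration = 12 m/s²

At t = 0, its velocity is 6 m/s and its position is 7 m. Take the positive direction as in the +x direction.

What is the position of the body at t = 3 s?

On each constant-a segment, Δv = aΔt and Δx = v₀Δt + ½aΔt²; chain segment to segment.
0–1 s: v starts 6 m/s; Δx = 6·1 + ½·-6·1² = 3 m; v ends 0 m/s.
1–3 s: v starts 0 m/s; Δx = 0·2 + ½·12·2² = 24 m; v ends 24 m/s.
x(3) = 7 + Σ Δx = 34 m.

34 m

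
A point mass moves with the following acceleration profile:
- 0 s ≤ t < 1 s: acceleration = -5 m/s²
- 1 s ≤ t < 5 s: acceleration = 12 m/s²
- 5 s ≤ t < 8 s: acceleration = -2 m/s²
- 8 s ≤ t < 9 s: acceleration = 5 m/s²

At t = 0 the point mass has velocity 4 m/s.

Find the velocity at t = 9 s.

Δv equals the area under the a-t graph; then v = v₀ + Δv.
0–1 s: -5 × 1 = -5 m/s
1–5 s: 12 × 4 = 48 m/s
5–8 s: -2 × 3 = -6 m/s
8–9 s: 5 × 1 = 5 m/s
Δv = 42 m/s, so v(9) = 4 + (42) = 46 m/s.

46 m/s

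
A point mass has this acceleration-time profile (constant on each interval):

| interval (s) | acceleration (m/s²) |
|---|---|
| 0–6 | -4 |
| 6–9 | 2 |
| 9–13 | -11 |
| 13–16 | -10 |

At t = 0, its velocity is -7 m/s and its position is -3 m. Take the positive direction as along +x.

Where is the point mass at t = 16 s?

On each constant-a segment, Δv = aΔt and Δx = v₀Δt + ½aΔt²; chain segment to segment.
0–6 s: v starts -7 m/s; Δx = -7·6 + ½·-4·6² = -114 m; v ends -31 m/s.
6–9 s: v starts -31 m/s; Δx = -31·3 + ½·2·3² = -84 m; v ends -25 m/s.
9–13 s: v starts -25 m/s; Δx = -25·4 + ½·-11·4² = -188 m; v ends -69 m/s.
13–16 s: v starts -69 m/s; Δx = -69·3 + ½·-10·3² = -252 m; v ends -99 m/s.
x(16) = -3 + Σ Δx = -641 m.

-641 m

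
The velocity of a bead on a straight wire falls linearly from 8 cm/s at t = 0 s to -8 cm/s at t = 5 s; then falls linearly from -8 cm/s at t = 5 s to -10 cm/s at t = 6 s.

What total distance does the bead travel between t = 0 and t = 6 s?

29 cm

Distance (not displacement) is the total path length: add the absolute areas under v-t.
0–5 s: v = 0 at t = 2.5 s; triangle areas 10 + 10 = 20 cm
5–6 s: |½(-8 + -10)(1)| = 9 cm
Total distance = 29 cm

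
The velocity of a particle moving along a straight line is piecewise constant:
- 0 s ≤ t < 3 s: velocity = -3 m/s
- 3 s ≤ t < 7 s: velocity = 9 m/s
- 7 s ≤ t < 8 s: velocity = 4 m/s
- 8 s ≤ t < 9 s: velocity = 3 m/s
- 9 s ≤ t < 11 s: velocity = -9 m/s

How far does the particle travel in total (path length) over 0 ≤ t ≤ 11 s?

70 m

Total distance travelled is ∫|v| dt — sum the magnitudes of each area piece.
0–3 s: |-3| × 3 = 9 m
3–7 s: |9| × 4 = 36 m
7–8 s: |4| × 1 = 4 m
8–9 s: |3| × 1 = 3 m
9–11 s: |-9| × 2 = 18 m
Total distance = 70 m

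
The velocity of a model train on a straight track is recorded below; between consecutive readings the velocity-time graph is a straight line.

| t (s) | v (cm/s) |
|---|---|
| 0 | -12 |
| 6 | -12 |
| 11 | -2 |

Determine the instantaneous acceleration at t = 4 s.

0 cm/s²

Acceleration is the slope of the v-t graph on 0–6 s: (-12 − -12)/(6 − 0) = 0 cm/s².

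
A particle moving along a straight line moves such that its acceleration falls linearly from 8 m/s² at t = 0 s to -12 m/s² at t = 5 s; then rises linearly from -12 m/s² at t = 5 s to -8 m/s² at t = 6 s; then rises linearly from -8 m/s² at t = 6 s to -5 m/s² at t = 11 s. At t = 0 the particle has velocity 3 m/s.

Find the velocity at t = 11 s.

-49.5 m/s

Δv equals the area under the a-t graph; then v = v₀ + Δv.
0–5 s: ½(8 + -12)(5) = -10 m/s
5–6 s: ½(-12 + -8)(1) = -10 m/s
6–11 s: ½(-8 + -5)(5) = -32.5 m/s
Δv = -52.5 m/s, so v(11) = 3 + (-52.5) = -49.5 m/s.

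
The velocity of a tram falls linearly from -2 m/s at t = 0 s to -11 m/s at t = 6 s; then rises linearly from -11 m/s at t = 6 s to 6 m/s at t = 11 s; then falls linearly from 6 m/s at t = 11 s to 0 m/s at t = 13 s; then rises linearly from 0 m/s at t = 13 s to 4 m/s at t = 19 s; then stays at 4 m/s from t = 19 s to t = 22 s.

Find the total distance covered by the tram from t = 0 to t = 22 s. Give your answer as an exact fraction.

Total distance travelled is ∫|v| dt — sum the magnitudes of each area piece.
0–6 s: |½(-2 + -11)(6)| = 39 m
6–11 s: v = 0 at t = 157/17 s; triangle areas 605/34 + 90/17 = 785/34 m
11–13 s: |½(6 + 0)(2)| = 6 m
13–19 s: |½(0 + 4)(6)| = 12 m
19–22 s: |4| × 3 = 12 m
Total distance = 3131/34 m

3131/34 m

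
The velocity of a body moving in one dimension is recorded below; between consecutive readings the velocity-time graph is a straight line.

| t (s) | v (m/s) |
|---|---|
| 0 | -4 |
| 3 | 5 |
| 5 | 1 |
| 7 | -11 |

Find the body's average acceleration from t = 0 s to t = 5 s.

Average acceleration = Δv/Δt = (1 − -4)/(5 − 0) = 1 m/s².

1 m/s²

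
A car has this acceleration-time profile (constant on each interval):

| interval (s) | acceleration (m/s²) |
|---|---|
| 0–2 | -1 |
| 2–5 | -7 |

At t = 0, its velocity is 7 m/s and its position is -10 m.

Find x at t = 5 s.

-14.5 m

On each constant-a segment, Δv = aΔt and Δx = v₀Δt + ½aΔt²; chain segment to segment.
0–2 s: v starts 7 m/s; Δx = 7·2 + ½·-1·2² = 12 m; v ends 5 m/s.
2–5 s: v starts 5 m/s; Δx = 5·3 + ½·-7·3² = -16.5 m; v ends -16 m/s.
x(5) = -10 + Σ Δx = -14.5 m.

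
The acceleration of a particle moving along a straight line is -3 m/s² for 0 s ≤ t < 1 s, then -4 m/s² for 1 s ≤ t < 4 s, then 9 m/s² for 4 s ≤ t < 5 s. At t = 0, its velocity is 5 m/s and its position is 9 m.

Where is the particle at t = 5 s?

-5 m

On each constant-a segment, Δv = aΔt and Δx = v₀Δt + ½aΔt²; chain segment to segment.
0–1 s: v starts 5 m/s; Δx = 5·1 + ½·-3·1² = 3.5 m; v ends 2 m/s.
1–4 s: v starts 2 m/s; Δx = 2·3 + ½·-4·3² = -12 m; v ends -10 m/s.
4–5 s: v starts -10 m/s; Δx = -10·1 + ½·9·1² = -5.5 m; v ends -1 m/s.
x(5) = 9 + Σ Δx = -5 m.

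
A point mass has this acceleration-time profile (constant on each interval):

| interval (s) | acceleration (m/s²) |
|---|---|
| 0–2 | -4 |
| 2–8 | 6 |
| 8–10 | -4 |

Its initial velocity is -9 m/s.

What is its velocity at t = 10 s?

11 m/s

Δv equals the area under the a-t graph; then v = v₀ + Δv.
0–2 s: -4 × 2 = -8 m/s
2–8 s: 6 × 6 = 36 m/s
8–10 s: -4 × 2 = -8 m/s
Δv = 20 m/s, so v(10) = -9 + (20) = 11 m/s.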